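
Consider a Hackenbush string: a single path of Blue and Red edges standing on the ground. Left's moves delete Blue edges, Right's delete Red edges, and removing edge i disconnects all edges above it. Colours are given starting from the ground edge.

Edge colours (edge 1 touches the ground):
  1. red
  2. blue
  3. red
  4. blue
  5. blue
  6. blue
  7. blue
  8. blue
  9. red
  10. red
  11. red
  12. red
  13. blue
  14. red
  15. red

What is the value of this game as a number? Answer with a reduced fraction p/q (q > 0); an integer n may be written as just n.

-8439/16384

step 1: add red to get r; options L={ none } R={ 0 } — -1
step 2: add blue to get rb; options L={ -1 } R={ 0 } — -1/2
step 3: add red to get rbr; options L={ -1 } R={ -1/2, 0 } — -3/4
step 4: add blue to get rbrb; options L={ -1, -3/4 } R={ -1/2, 0 } — -5/8
step 5: add blue to get rbrbb; options L={ -1, -3/4, -5/8 } R={ -1/2, 0 } — -9/16
step 6: add blue to get rbrbbb; options L={ -1, -3/4, -5/8, -9/16 } R={ -1/2, 0 } — -17/32
step 7: add blue to get rbrbbbb; options L={ -1, -3/4, -5/8, -9/16, -17/32 } R={ -1/2, 0 } — -33/64
step 8: add blue to get rbrbbbbb; options L={ -1, -3/4, -5/8, -9/16, -17/32, -33/64 } R={ -1/2, 0 } — -65/128
step 9: add red to get rbrbbbbbr; options L={ -1, -3/4, -5/8, -9/16, -17/32, -33/64 } R={ -65/128, -1/2, 0 } — -131/256
step 10: add red to get rbrbbbbbrr; options L={ -1, -3/4, -5/8, -9/16, -17/32, -33/64 } R={ -131/256, -65/128, -1/2, 0 } — -263/512
step 11: add red to get rbrbbbbbrrr; options L={ -1, -3/4, -5/8, -9/16, -17/32, -33/64 } R={ -263/512, -131/256, -65/128, -1/2, 0 } — -527/1024
step 12: add red to get rbrbbbbbrrrr; options L={ -1, -3/4, -5/8, -9/16, -17/32, -33/64 } R={ -527/1024, -263/512, -131/256, -65/128, -1/2, 0 } — -1055/2048
step 13: add blue to get rbrbbbbbrrrrb; options L={ -1, -3/4, -5/8, -9/16, -17/32, -33/64, -1055/2048 } R={ -527/1024, -263/512, -131/256, -65/128, -1/2, 0 } — -2109/4096
step 14: add red to get rbrbbbbbrrrrbr; options L={ -1, -3/4, -5/8, -9/16, -17/32, -33/64, -1055/2048 } R={ -2109/4096, -527/1024, -263/512, -131/256, -65/128, -1/2, 0 } — -4219/8192
step 15: add red to get rbrbbbbbrrrrbrr; options L={ -1, -3/4, -5/8, -9/16, -17/32, -33/64, -1055/2048 } R={ -4219/8192, -2109/4096, -527/1024, -263/512, -131/256, -65/128, -1/2, 0 } — -8439/16384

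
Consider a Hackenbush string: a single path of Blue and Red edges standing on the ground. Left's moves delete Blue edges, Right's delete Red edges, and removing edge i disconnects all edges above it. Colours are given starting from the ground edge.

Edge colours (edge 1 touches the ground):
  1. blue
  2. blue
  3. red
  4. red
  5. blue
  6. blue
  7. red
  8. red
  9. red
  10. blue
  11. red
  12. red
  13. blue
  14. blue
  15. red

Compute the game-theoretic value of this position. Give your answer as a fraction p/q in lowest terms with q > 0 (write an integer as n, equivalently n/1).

Prefix values for blue blue red red blue blue red red red blue red red blue blue red via {L|R} + simplicity:
G_1 [b]  L=[0]  R=[—]  = 1
G_2 [bb]  L=[0 1]  R=[—]  = 2
G_3 [bbr]  L=[0 1]  R=[2]  = 3/2
G_4 [bbrr]  L=[0 1]  R=[3/2 2]  = 5/4
G_5 [bbrrb]  L=[0 1 5/4]  R=[3/2 2]  = 11/8
G_6 [bbrrbb]  L=[0 1 5/4 11/8]  R=[3/2 2]  = 23/16
G_7 [bbrrbbr]  L=[0 1 5/4 11/8]  R=[23/16 3/2 2]  = 45/32
G_8 [bbrrbbrr]  L=[0 1 5/4 11/8]  R=[45/32 23/16 3/2 2]  = 89/64
G_9 [bbrrbbrrr]  L=[0 1 5/4 11/8]  R=[89/64 45/32 23/16 3/2 2]  = 177/128
G_10 [bbrrbbrrrb]  L=[0 1 5/4 11/8 177/128]  R=[89/64 45/32 23/16 3/2 2]  = 355/256
G_11 [bbrrbbrrrbr]  L=[0 1 5/4 11/8 177/128]  R=[355/256 89/64 45/32 23/16 3/2 2]  = 709/512
G_12 [bbrrbbrrrbrr]  L=[0 1 5/4 11/8 177/128]  R=[709/512 355/256 89/64 45/32 23/16 3/2 2]  = 1417/1024
G_13 [bbrrbbrrrbrrb]  L=[0 1 5/4 11/8 177/128 1417/1024]  R=[709/512 355/256 89/64 45/32 23/16 3/2 2]  = 2835/2048
G_14 [bbrrbbrrrbrrbb]  L=[0 1 5/4 11/8 177/128 1417/1024 2835/2048]  R=[709/512 355/256 89/64 45/32 23/16 3/2 2]  = 5671/4096
G_15 [bbrrbbrrrbrrbbr]  L=[0 1 5/4 11/8 177/128 1417/1024 2835/2048]  R=[5671/4096 709/512 355/256 89/64 45/32 23/16 3/2 2]  = 11341/8192

11341/8192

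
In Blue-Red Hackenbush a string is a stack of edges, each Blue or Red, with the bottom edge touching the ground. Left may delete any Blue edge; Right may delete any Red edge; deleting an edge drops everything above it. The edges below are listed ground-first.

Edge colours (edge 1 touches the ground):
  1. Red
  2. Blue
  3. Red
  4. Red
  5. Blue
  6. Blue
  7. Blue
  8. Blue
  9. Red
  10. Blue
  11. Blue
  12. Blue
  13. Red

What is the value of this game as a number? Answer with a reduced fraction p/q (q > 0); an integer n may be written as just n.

edge 1 of 13 (Red): { · | 0 } ⇒ -1
edge 2 of 13 (Blue): { -1 | 0 } ⇒ -1/2
edge 3 of 13 (Red): { -1 | -1/2, 0 } ⇒ -3/4
edge 4 of 13 (Red): { -1 | -3/4, -1/2, 0 } ⇒ -7/8
edge 5 of 13 (Blue): { -1, -7/8 | -3/4, -1/2, 0 } ⇒ -13/16
edge 6 of 13 (Blue): { -1, -7/8, -13/16 | -3/4, -1/2, 0 } ⇒ -25/32
edge 7 of 13 (Blue): { -1, -7/8, -13/16, -25/32 | -3/4, -1/2, 0 } ⇒ -49/64
edge 8 of 13 (Blue): { -1, -7/8, -13/16, -25/32, -49/64 | -3/4, -1/2, 0 } ⇒ -97/128
edge 9 of 13 (Red): { -1, -7/8, -13/16, -25/32, -49/64 | -97/128, -3/4, -1/2, 0 } ⇒ -195/256
edge 10 of 13 (Blue): { -1, -7/8, -13/16, -25/32, -49/64, -195/256 | -97/128, -3/4, -1/2, 0 } ⇒ -389/512
edge 11 of 13 (Blue): { -1, -7/8, -13/16, -25/32, -49/64, -195/256, -389/512 | -97/128, -3/4, -1/2, 0 } ⇒ -777/1024
edge 12 of 13 (Blue): { -1, -7/8, -13/16, -25/32, -49/64, -195/256, -389/512, -777/1024 | -97/128, -3/4, -1/2, 0 } ⇒ -1553/2048
edge 13 of 13 (Red): { -1, -7/8, -13/16, -25/32, -49/64, -195/256, -389/512, -777/1024 | -1553/2048, -97/128, -3/4, -1/2, 0 } ⇒ -3107/4096

-3107/4096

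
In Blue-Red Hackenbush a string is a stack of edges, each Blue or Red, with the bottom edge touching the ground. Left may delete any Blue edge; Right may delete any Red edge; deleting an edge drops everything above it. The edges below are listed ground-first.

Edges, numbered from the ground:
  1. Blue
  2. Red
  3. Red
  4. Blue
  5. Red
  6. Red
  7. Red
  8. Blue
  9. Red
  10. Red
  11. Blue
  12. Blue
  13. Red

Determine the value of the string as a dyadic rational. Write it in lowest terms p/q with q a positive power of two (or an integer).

edge 1 of 13 (Blue): { 0 | (no moves) } => 1
edge 2 of 13 (Red): { 0 | 1 } => 1/2
edge 3 of 13 (Red): { 0 | 1/2 1 } => 1/4
edge 4 of 13 (Blue): { 0 1/4 | 1/2 1 } => 3/8
edge 5 of 13 (Red): { 0 1/4 | 3/8 1/2 1 } => 5/16
edge 6 of 13 (Red): { 0 1/4 | 5/16 3/8 1/2 1 } => 9/32
edge 7 of 13 (Red): { 0 1/4 | 9/32 5/16 3/8 1/2 1 } => 17/64
edge 8 of 13 (Blue): { 0 1/4 17/64 | 9/32 5/16 3/8 1/2 1 } => 35/128
edge 9 of 13 (Red): { 0 1/4 17/64 | 35/128 9/32 5/16 3/8 1/2 1 } => 69/256
edge 10 of 13 (Red): { 0 1/4 17/64 | 69/256 35/128 9/32 5/16 3/8 1/2 1 } => 137/512
edge 11 of 13 (Blue): { 0 1/4 17/64 137/512 | 69/256 35/128 9/32 5/16 3/8 1/2 1 } => 275/1024
edge 12 of 13 (Blue): { 0 1/4 17/64 137/512 275/1024 | 69/256 35/128 9/32 5/16 3/8 1/2 1 } => 551/2048
edge 13 of 13 (Red): { 0 1/4 17/64 137/512 275/1024 | 551/2048 69/256 35/128 9/32 5/16 3/8 1/2 1 } => 1101/4096

1101/4096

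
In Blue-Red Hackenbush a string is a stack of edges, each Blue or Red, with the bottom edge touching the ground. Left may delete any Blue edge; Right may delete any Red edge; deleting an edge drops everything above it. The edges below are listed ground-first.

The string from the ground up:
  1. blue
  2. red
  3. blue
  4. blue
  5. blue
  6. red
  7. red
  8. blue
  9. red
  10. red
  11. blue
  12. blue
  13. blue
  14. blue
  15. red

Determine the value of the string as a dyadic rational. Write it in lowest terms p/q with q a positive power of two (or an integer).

step 1: add blue to get b; options L={ 0 } R={ none } gives 1
step 2: add red to get br; options L={ 0 } R={ 1 } gives 1/2
step 3: add blue to get brb; options L={ 0 1/2 } R={ 1 } gives 3/4
step 4: add blue to get brbb; options L={ 0 1/2 3/4 } R={ 1 } gives 7/8
step 5: add blue to get brbbb; options L={ 0 1/2 3/4 7/8 } R={ 1 } gives 15/16
step 6: add red to get brbbbr; options L={ 0 1/2 3/4 7/8 } R={ 15/16 1 } gives 29/32
step 7: add red to get brbbbrr; options L={ 0 1/2 3/4 7/8 } R={ 29/32 15/16 1 } gives 57/64
step 8: add blue to get brbbbrrb; options L={ 0 1/2 3/4 7/8 57/64 } R={ 29/32 15/16 1 } gives 115/128
step 9: add red to get brbbbrrbr; options L={ 0 1/2 3/4 7/8 57/64 } R={ 115/128 29/32 15/16 1 } gives 229/256
step 10: add red to get brbbbrrbrr; options L={ 0 1/2 3/4 7/8 57/64 } R={ 229/256 115/128 29/32 15/16 1 } gives 457/512
step 11: add blue to get brbbbrrbrrb; options L={ 0 1/2 3/4 7/8 57/64 457/512 } R={ 229/256 115/128 29/32 15/16 1 } gives 915/1024
step 12: add blue to get brbbbrrbrrbb; options L={ 0 1/2 3/4 7/8 57/64 457/512 915/1024 } R={ 229/256 115/128 29/32 15/16 1 } gives 1831/2048
step 13: add blue to get brbbbrrbrrbbb; options L={ 0 1/2 3/4 7/8 57/64 457/512 915/1024 1831/2048 } R={ 229/256 115/128 29/32 15/16 1 } gives 3663/4096
step 14: add blue to get brbbbrrbrrbbbb; options L={ 0 1/2 3/4 7/8 57/64 457/512 915/1024 1831/2048 3663/4096 } R={ 229/256 115/128 29/32 15/16 1 } gives 7327/8192
step 15: add red to get brbbbrrbrrbbbbr; options L={ 0 1/2 3/4 7/8 57/64 457/512 915/1024 1831/2048 3663/4096 } R={ 7327/8192 229/256 115/128 29/32 15/16 1 } gives 14653/16384

14653/16384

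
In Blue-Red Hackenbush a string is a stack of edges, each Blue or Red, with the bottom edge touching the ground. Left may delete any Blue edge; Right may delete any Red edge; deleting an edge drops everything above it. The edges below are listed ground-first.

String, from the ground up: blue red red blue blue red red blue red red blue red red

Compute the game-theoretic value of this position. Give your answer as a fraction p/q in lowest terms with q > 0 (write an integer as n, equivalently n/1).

1609/4096

edge 1 of 13 (blue): { 0 | ∅ } — 1
edge 2 of 13 (red): { 0 | 1 } — 1/2
edge 3 of 13 (red): { 0 | 1/2; 1 } — 1/4
edge 4 of 13 (blue): { 0; 1/4 | 1/2; 1 } — 3/8
edge 5 of 13 (blue): { 0; 1/4; 3/8 | 1/2; 1 } — 7/16
edge 6 of 13 (red): { 0; 1/4; 3/8 | 7/16; 1/2; 1 } — 13/32
edge 7 of 13 (red): { 0; 1/4; 3/8 | 13/32; 7/16; 1/2; 1 } — 25/64
edge 8 of 13 (blue): { 0; 1/4; 3/8; 25/64 | 13/32; 7/16; 1/2; 1 } — 51/128
edge 9 of 13 (red): { 0; 1/4; 3/8; 25/64 | 51/128; 13/32; 7/16; 1/2; 1 } — 101/256
edge 10 of 13 (red): { 0; 1/4; 3/8; 25/64 | 101/256; 51/128; 13/32; 7/16; 1/2; 1 } — 201/512
edge 11 of 13 (blue): { 0; 1/4; 3/8; 25/64; 201/512 | 101/256; 51/128; 13/32; 7/16; 1/2; 1 } — 403/1024
edge 12 of 13 (red): { 0; 1/4; 3/8; 25/64; 201/512 | 403/1024; 101/256; 51/128; 13/32; 7/16; 1/2; 1 } — 805/2048
edge 13 of 13 (red): { 0; 1/4; 3/8; 25/64; 201/512 | 805/2048; 403/1024; 101/256; 51/128; 13/32; 7/16; 1/2; 1 } — 1609/4096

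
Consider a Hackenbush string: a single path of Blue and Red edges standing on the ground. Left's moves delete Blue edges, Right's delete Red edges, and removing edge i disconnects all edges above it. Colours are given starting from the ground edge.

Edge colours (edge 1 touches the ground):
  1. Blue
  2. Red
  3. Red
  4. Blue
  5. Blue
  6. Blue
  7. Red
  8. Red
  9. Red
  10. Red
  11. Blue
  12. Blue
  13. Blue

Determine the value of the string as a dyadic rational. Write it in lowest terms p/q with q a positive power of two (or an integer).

1 of 13 · B · max L 0 · min R +∞ — 1
2 of 13 · BR · max L 0 · min R 1 — 1/2
3 of 13 · BRR · max L 0 · min R 1/2 — 1/4
4 of 13 · BRRB · max L 1/4 · min R 1/2 — 3/8
5 of 13 · BRRBB · max L 3/8 · min R 1/2 — 7/16
6 of 13 · BRRBBB · max L 7/16 · min R 1/2 — 15/32
7 of 13 · BRRBBBR · max L 7/16 · min R 15/32 — 29/64
8 of 13 · BRRBBBRR · max L 7/16 · min R 29/64 — 57/128
9 of 13 · BRRBBBRRR · max L 7/16 · min R 57/128 — 113/256
10 of 13 · BRRBBBRRRR · max L 7/16 · min R 113/256 — 225/512
11 of 13 · BRRBBBRRRRB · max L 225/512 · min R 113/256 — 451/1024
12 of 13 · BRRBBBRRRRBB · max L 451/1024 · min R 113/256 — 903/2048
13 of 13 · BRRBBBRRRRBBB · max L 903/2048 · min R 113/256 — 1807/4096

1807/4096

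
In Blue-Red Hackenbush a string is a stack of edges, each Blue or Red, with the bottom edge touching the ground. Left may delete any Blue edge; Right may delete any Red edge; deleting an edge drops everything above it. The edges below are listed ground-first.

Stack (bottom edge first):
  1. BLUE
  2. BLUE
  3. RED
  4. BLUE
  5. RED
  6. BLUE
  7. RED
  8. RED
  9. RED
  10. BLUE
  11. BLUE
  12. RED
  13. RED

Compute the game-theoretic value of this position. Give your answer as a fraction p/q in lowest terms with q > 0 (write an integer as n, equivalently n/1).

3353/2048

Prefix values for BLUE BLUE RED BLUE RED BLUE RED RED RED BLUE BLUE RED RED via {L|R} + simplicity:
val_1 [B]  L=[0]  R=[∅]  gives 1
val_2 [BB]  L=[0,1]  R=[∅]  gives 2
val_3 [BBR]  L=[0,1]  R=[2]  gives 3/2
val_4 [BBRB]  L=[0,1,3/2]  R=[2]  gives 7/4
val_5 [BBRBR]  L=[0,1,3/2]  R=[7/4,2]  gives 13/8
val_6 [BBRBRB]  L=[0,1,3/2,13/8]  R=[7/4,2]  gives 27/16
val_7 [BBRBRBR]  L=[0,1,3/2,13/8]  R=[27/16,7/4,2]  gives 53/32
val_8 [BBRBRBRR]  L=[0,1,3/2,13/8]  R=[53/32,27/16,7/4,2]  gives 105/64
val_9 [BBRBRBRRR]  L=[0,1,3/2,13/8]  R=[105/64,53/32,27/16,7/4,2]  gives 209/128
val_10 [BBRBRBRRRB]  L=[0,1,3/2,13/8,209/128]  R=[105/64,53/32,27/16,7/4,2]  gives 419/256
val_11 [BBRBRBRRRBB]  L=[0,1,3/2,13/8,209/128,419/256]  R=[105/64,53/32,27/16,7/4,2]  gives 839/512
val_12 [BBRBRBRRRBBR]  L=[0,1,3/2,13/8,209/128,419/256]  R=[839/512,105/64,53/32,27/16,7/4,2]  gives 1677/1024
val_13 [BBRBRBRRRBBRR]  L=[0,1,3/2,13/8,209/128,419/256]  R=[1677/1024,839/512,105/64,53/32,27/16,7/4,2]  gives 3353/2048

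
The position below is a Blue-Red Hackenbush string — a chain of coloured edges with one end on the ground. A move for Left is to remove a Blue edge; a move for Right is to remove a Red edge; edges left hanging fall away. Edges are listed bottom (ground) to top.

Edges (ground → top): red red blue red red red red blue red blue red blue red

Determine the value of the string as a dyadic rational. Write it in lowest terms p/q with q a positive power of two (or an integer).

-4011/2048

value(r) = { ∅ | 0 } → -1
value(rr) = { ∅ | -1,0 } → -2
value(rrb) = { -2 | -1,0 } → -3/2
value(rrbr) = { -2 | -3/2,-1,0 } → -7/4
value(rrbrr) = { -2 | -7/4,-3/2,-1,0 } → -15/8
value(rrbrrr) = { -2 | -15/8,-7/4,-3/2,-1,0 } → -31/16
value(rrbrrrr) = { -2 | -31/16,-15/8,-7/4,-3/2,-1,0 } → -63/32
value(rrbrrrrb) = { -2,-63/32 | -31/16,-15/8,-7/4,-3/2,-1,0 } → -125/64
value(rrbrrrrbr) = { -2,-63/32 | -125/64,-31/16,-15/8,-7/4,-3/2,-1,0 } → -251/128
value(rrbrrrrbrb) = { -2,-63/32,-251/128 | -125/64,-31/16,-15/8,-7/4,-3/2,-1,0 } → -501/256
value(rrbrrrrbrbr) = { -2,-63/32,-251/128 | -501/256,-125/64,-31/16,-15/8,-7/4,-3/2,-1,0 } → -1003/512
value(rrbrrrrbrbrb) = { -2,-63/32,-251/128,-1003/512 | -501/256,-125/64,-31/16,-15/8,-7/4,-3/2,-1,0 } → -2005/1024
value(rrbrrrrbrbrbr) = { -2,-63/32,-251/128,-1003/512 | -2005/1024,-501/256,-125/64,-31/16,-15/8,-7/4,-3/2,-1,0 } → -4011/2048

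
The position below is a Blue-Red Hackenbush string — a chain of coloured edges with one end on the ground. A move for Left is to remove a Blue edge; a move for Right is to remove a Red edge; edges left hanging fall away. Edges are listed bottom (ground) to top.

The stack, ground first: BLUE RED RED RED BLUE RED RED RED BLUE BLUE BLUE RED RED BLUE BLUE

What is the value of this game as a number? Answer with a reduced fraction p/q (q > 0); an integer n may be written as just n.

B: Left { 0 }, Right { · } so simplest 1
BR: Left { 0 }, Right { 1 } so simplest 1/2
BRR: Left { 0 }, Right { 1/2, 1 } so simplest 1/4
BRRR: Left { 0 }, Right { 1/4, 1/2, 1 } so simplest 1/8
BRRRB: Left { 0, 1/8 }, Right { 1/4, 1/2, 1 } so simplest 3/16
BRRRBR: Left { 0, 1/8 }, Right { 3/16, 1/4, 1/2, 1 } so simplest 5/32
BRRRBRR: Left { 0, 1/8 }, Right { 5/32, 3/16, 1/4, 1/2, 1 } so simplest 9/64
BRRRBRRR: Left { 0, 1/8 }, Right { 9/64, 5/32, 3/16, 1/4, 1/2, 1 } so simplest 17/128
BRRRBRRRB: Left { 0, 1/8, 17/128 }, Right { 9/64, 5/32, 3/16, 1/4, 1/2, 1 } so simplest 35/256
BRRRBRRRBB: Left { 0, 1/8, 17/128, 35/256 }, Right { 9/64, 5/32, 3/16, 1/4, 1/2, 1 } so simplest 71/512
BRRRBRRRBBB: Left { 0, 1/8, 17/128, 35/256, 71/512 }, Right { 9/64, 5/32, 3/16, 1/4, 1/2, 1 } so simplest 143/1024
BRRRBRRRBBBR: Left { 0, 1/8, 17/128, 35/256, 71/512 }, Right { 143/1024, 9/64, 5/32, 3/16, 1/4, 1/2, 1 } so simplest 285/2048
BRRRBRRRBBBRR: Left { 0, 1/8, 17/128, 35/256, 71/512 }, Right { 285/2048, 143/1024, 9/64, 5/32, 3/16, 1/4, 1/2, 1 } so simplest 569/4096
BRRRBRRRBBBRRB: Left { 0, 1/8, 17/128, 35/256, 71/512, 569/4096 }, Right { 285/2048, 143/1024, 9/64, 5/32, 3/16, 1/4, 1/2, 1 } so simplest 1139/8192
BRRRBRRRBBBRRBB: Left { 0, 1/8, 17/128, 35/256, 71/512, 569/4096, 1139/8192 }, Right { 285/2048, 143/1024, 9/64, 5/32, 3/16, 1/4, 1/2, 1 } so simplest 2279/16384

2279/16384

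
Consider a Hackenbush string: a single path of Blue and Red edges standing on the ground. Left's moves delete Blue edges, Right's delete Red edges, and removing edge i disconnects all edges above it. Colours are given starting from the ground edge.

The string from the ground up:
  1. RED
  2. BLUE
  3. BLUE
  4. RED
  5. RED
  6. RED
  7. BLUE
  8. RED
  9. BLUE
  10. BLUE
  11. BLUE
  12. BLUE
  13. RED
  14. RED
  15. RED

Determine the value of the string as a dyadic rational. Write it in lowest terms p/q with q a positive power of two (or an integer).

Build g(s[:k]) for k = 1..15, string s = RED BLUE BLUE RED RED RED BLUE RED BLUE BLUE BLUE BLUE RED RED RED.
edge 1 of 15 (RED): { · | 0 } — -1
edge 2 of 15 (BLUE): { -1 | 0 } — -1/2
edge 3 of 15 (BLUE): { -1 -1/2 | 0 } — -1/4
edge 4 of 15 (RED): { -1 -1/2 | -1/4 0 } — -3/8
edge 5 of 15 (RED): { -1 -1/2 | -3/8 -1/4 0 } — -7/16
edge 6 of 15 (RED): { -1 -1/2 | -7/16 -3/8 -1/4 0 } — -15/32
edge 7 of 15 (BLUE): { -1 -1/2 -15/32 | -7/16 -3/8 -1/4 0 } — -29/64
edge 8 of 15 (RED): { -1 -1/2 -15/32 | -29/64 -7/16 -3/8 -1/4 0 } — -59/128
edge 9 of 15 (BLUE): { -1 -1/2 -15/32 -59/128 | -29/64 -7/16 -3/8 -1/4 0 } — -117/256
edge 10 of 15 (BLUE): { -1 -1/2 -15/32 -59/128 -117/256 | -29/64 -7/16 -3/8 -1/4 0 } — -233/512
edge 11 of 15 (BLUE): { -1 -1/2 -15/32 -59/128 -117/256 -233/512 | -29/64 -7/16 -3/8 -1/4 0 } — -465/1024
edge 12 of 15 (BLUE): { -1 -1/2 -15/32 -59/128 -117/256 -233/512 -465/1024 | -29/64 -7/16 -3/8 -1/4 0 } — -929/2048
edge 13 of 15 (RED): { -1 -1/2 -15/32 -59/128 -117/256 -233/512 -465/1024 | -929/2048 -29/64 -7/16 -3/8 -1/4 0 } — -1859/4096
edge 14 of 15 (RED): { -1 -1/2 -15/32 -59/128 -117/256 -233/512 -465/1024 | -1859/4096 -929/2048 -29/64 -7/16 -3/8 -1/4 0 } — -3719/8192
edge 15 of 15 (RED): { -1 -1/2 -15/32 -59/128 -117/256 -233/512 -465/1024 | -3719/8192 -1859/4096 -929/2048 -29/64 -7/16 -3/8 -1/4 0 } — -7439/16384

-7439/16384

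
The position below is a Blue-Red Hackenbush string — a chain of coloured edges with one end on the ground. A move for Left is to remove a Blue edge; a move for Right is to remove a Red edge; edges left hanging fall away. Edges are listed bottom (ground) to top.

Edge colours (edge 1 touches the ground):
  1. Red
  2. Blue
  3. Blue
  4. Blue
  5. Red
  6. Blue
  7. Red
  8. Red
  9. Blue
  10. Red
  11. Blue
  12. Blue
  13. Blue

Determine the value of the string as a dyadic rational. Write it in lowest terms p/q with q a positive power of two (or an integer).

-721/4096

Recurse on prefixes of the 13-edge string Red Blue Blue Blue Red Blue Red Red Blue Red Blue Blue Blue:
val(R) = { · | 0 } gives -1
val(RB) = { -1 | 0 } gives -1/2
val(RBB) = { -1 -1/2 | 0 } gives -1/4
val(RBBB) = { -1 -1/2 -1/4 | 0 } gives -1/8
val(RBBBR) = { -1 -1/2 -1/4 | -1/8 0 } gives -3/16
val(RBBBRB) = { -1 -1/2 -1/4 -3/16 | -1/8 0 } gives -5/32
val(RBBBRBR) = { -1 -1/2 -1/4 -3/16 | -5/32 -1/8 0 } gives -11/64
val(RBBBRBRR) = { -1 -1/2 -1/4 -3/16 | -11/64 -5/32 -1/8 0 } gives -23/128
val(RBBBRBRRB) = { -1 -1/2 -1/4 -3/16 -23/128 | -11/64 -5/32 -1/8 0 } gives -45/256
val(RBBBRBRRBR) = { -1 -1/2 -1/4 -3/16 -23/128 | -45/256 -11/64 -5/32 -1/8 0 } gives -91/512
val(RBBBRBRRBRB) = { -1 -1/2 -1/4 -3/16 -23/128 -91/512 | -45/256 -11/64 -5/32 -1/8 0 } gives -181/1024
val(RBBBRBRRBRBB) = { -1 -1/2 -1/4 -3/16 -23/128 -91/512 -181/1024 | -45/256 -11/64 -5/32 -1/8 0 } gives -361/2048
val(RBBBRBRRBRBBB) = { -1 -1/2 -1/4 -3/16 -23/128 -91/512 -181/1024 -361/2048 | -45/256 -11/64 -5/32 -1/8 0 } gives -721/4096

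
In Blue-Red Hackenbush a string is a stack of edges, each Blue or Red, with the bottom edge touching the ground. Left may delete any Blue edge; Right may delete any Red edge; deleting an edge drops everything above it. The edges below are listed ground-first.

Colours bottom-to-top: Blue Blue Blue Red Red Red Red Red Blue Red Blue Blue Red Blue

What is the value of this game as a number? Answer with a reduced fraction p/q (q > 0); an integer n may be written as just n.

4187/2048

Recurse on prefixes of the 14-edge string Blue Blue Blue Red Red Red Red Red Blue Red Blue Blue Red Blue:
val(B) = { 0 | · } ⇒ 1
val(BB) = { 0 1 | · } ⇒ 2
val(BBB) = { 0 1 2 | · } ⇒ 3
val(BBBR) = { 0 1 2 | 3 } ⇒ 5/2
val(BBBRR) = { 0 1 2 | 5/2 3 } ⇒ 9/4
val(BBBRRR) = { 0 1 2 | 9/4 5/2 3 } ⇒ 17/8
val(BBBRRRR) = { 0 1 2 | 17/8 9/4 5/2 3 } ⇒ 33/16
val(BBBRRRRR) = { 0 1 2 | 33/16 17/8 9/4 5/2 3 } ⇒ 65/32
val(BBBRRRRRB) = { 0 1 2 65/32 | 33/16 17/8 9/4 5/2 3 } ⇒ 131/64
val(BBBRRRRRBR) = { 0 1 2 65/32 | 131/64 33/16 17/8 9/4 5/2 3 } ⇒ 261/128
val(BBBRRRRRBRB) = { 0 1 2 65/32 261/128 | 131/64 33/16 17/8 9/4 5/2 3 } ⇒ 523/256
val(BBBRRRRRBRBB) = { 0 1 2 65/32 261/128 523/256 | 131/64 33/16 17/8 9/4 5/2 3 } ⇒ 1047/512
val(BBBRRRRRBRBBR) = { 0 1 2 65/32 261/128 523/256 | 1047/512 131/64 33/16 17/8 9/4 5/2 3 } ⇒ 2093/1024
val(BBBRRRRRBRBBRB) = { 0 1 2 65/32 261/128 523/256 2093/1024 | 1047/512 131/64 33/16 17/8 9/4 5/2 3 } ⇒ 4187/2048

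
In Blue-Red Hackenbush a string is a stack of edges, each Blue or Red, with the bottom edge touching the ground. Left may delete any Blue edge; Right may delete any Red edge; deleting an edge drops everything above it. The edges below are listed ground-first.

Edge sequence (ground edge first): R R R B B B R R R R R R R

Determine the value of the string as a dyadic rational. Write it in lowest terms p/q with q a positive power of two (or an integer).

-2303/1024

v(R) = { none | 0 } — -1
v(RR) = { none | -1,0 } — -2
v(RRR) = { none | -2,-1,0 } — -3
v(RRRB) = { -3 | -2,-1,0 } — -5/2
v(RRRBB) = { -3,-5/2 | -2,-1,0 } — -9/4
v(RRRBBB) = { -3,-5/2,-9/4 | -2,-1,0 } — -17/8
v(RRRBBBR) = { -3,-5/2,-9/4 | -17/8,-2,-1,0 } — -35/16
v(RRRBBBRR) = { -3,-5/2,-9/4 | -35/16,-17/8,-2,-1,0 } — -71/32
v(RRRBBBRRR) = { -3,-5/2,-9/4 | -71/32,-35/16,-17/8,-2,-1,0 } — -143/64
v(RRRBBBRRRR) = { -3,-5/2,-9/4 | -143/64,-71/32,-35/16,-17/8,-2,-1,0 } — -287/128
v(RRRBBBRRRRR) = { -3,-5/2,-9/4 | -287/128,-143/64,-71/32,-35/16,-17/8,-2,-1,0 } — -575/256
v(RRRBBBRRRRRR) = { -3,-5/2,-9/4 | -575/256,-287/128,-143/64,-71/32,-35/16,-17/8,-2,-1,0 } — -1151/512
v(RRRBBBRRRRRRR) = { -3,-5/2,-9/4 | -1151/512,-575/256,-287/128,-143/64,-71/32,-35/16,-17/8,-2,-1,0 } — -2303/1024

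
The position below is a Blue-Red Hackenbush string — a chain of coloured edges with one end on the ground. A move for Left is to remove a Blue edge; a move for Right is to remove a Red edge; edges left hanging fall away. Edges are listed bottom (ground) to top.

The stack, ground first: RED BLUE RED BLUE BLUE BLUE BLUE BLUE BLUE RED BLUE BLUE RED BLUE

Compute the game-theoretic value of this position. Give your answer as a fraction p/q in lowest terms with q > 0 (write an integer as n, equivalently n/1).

-4133/8192

Build v(s[:k]) for k = 1..14, string s = RED BLUE RED BLUE BLUE BLUE BLUE BLUE BLUE RED BLUE BLUE RED BLUE.
1 of 14 · R · max L −∞ · min R 0 so -1
2 of 14 · RB · max L -1 · min R 0 so -1/2
3 of 14 · RBR · max L -1 · min R -1/2 so -3/4
4 of 14 · RBRB · max L -3/4 · min R -1/2 so -5/8
5 of 14 · RBRBB · max L -5/8 · min R -1/2 so -9/16
6 of 14 · RBRBBB · max L -9/16 · min R -1/2 so -17/32
7 of 14 · RBRBBBB · max L -17/32 · min R -1/2 so -33/64
8 of 14 · RBRBBBBB · max L -33/64 · min R -1/2 so -65/128
9 of 14 · RBRBBBBBB · max L -65/128 · min R -1/2 so -129/256
10 of 14 · RBRBBBBBBR · max L -65/128 · min R -129/256 so -259/512
11 of 14 · RBRBBBBBBRB · max L -259/512 · min R -129/256 so -517/1024
12 of 14 · RBRBBBBBBRBB · max L -517/1024 · min R -129/256 so -1033/2048
13 of 14 · RBRBBBBBBRBBR · max L -517/1024 · min R -1033/2048 so -2067/4096
14 of 14 · RBRBBBBBBRBBRB · max L -2067/4096 · min R -1033/2048 so -4133/8192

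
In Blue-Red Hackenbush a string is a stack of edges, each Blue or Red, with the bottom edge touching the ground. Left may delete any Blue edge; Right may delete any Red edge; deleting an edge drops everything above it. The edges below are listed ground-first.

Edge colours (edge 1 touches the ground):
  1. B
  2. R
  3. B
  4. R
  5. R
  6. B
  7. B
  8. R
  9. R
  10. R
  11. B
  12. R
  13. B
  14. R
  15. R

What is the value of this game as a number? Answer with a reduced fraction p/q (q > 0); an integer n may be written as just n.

9769/16384

1 of 15 · B · max L 0 · min R +∞ ⇒ 1
2 of 15 · BR · max L 0 · min R 1 ⇒ 1/2
3 of 15 · BRB · max L 1/2 · min R 1 ⇒ 3/4
4 of 15 · BRBR · max L 1/2 · min R 3/4 ⇒ 5/8
5 of 15 · BRBRR · max L 1/2 · min R 5/8 ⇒ 9/16
6 of 15 · BRBRRB · max L 9/16 · min R 5/8 ⇒ 19/32
7 of 15 · BRBRRBB · max L 19/32 · min R 5/8 ⇒ 39/64
8 of 15 · BRBRRBBR · max L 19/32 · min R 39/64 ⇒ 77/128
9 of 15 · BRBRRBBRR · max L 19/32 · min R 77/128 ⇒ 153/256
10 of 15 · BRBRRBBRRR · max L 19/32 · min R 153/256 ⇒ 305/512
11 of 15 · BRBRRBBRRRB · max L 305/512 · min R 153/256 ⇒ 611/1024
12 of 15 · BRBRRBBRRRBR · max L 305/512 · min R 611/1024 ⇒ 1221/2048
13 of 15 · BRBRRBBRRRBRB · max L 1221/2048 · min R 611/1024 ⇒ 2443/4096
14 of 15 · BRBRRBBRRRBRBR · max L 1221/2048 · min R 2443/4096 ⇒ 4885/8192
15 of 15 · BRBRRBBRRRBRBRR · max L 1221/2048 · min R 4885/8192 ⇒ 9769/16384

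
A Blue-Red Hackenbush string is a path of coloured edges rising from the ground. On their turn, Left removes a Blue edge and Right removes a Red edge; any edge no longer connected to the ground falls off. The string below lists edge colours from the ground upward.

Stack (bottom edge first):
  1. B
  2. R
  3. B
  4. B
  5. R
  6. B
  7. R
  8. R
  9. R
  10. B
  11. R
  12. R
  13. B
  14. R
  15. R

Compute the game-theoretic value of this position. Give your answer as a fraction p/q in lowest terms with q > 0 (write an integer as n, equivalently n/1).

B: Left { 0 }, Right { ∅ } ⇒ simplest 1
BR: Left { 0 }, Right { 1 } ⇒ simplest 1/2
BRB: Left { 0; 1/2 }, Right { 1 } ⇒ simplest 3/4
BRBB: Left { 0; 1/2; 3/4 }, Right { 1 } ⇒ simplest 7/8
BRBBR: Left { 0; 1/2; 3/4 }, Right { 7/8; 1 } ⇒ simplest 13/16
BRBBRB: Left { 0; 1/2; 3/4; 13/16 }, Right { 7/8; 1 } ⇒ simplest 27/32
BRBBRBR: Left { 0; 1/2; 3/4; 13/16 }, Right { 27/32; 7/8; 1 } ⇒ simplest 53/64
BRBBRBRR: Left { 0; 1/2; 3/4; 13/16 }, Right { 53/64; 27/32; 7/8; 1 } ⇒ simplest 105/128
BRBBRBRRR: Left { 0; 1/2; 3/4; 13/16 }, Right { 105/128; 53/64; 27/32; 7/8; 1 } ⇒ simplest 209/256
BRBBRBRRRB: Left { 0; 1/2; 3/4; 13/16; 209/256 }, Right { 105/128; 53/64; 27/32; 7/8; 1 } ⇒ simplest 419/512
BRBBRBRRRBR: Left { 0; 1/2; 3/4; 13/16; 209/256 }, Right { 419/512; 105/128; 53/64; 27/32; 7/8; 1 } ⇒ simplest 837/1024
BRBBRBRRRBRR: Left { 0; 1/2; 3/4; 13/16; 209/256 }, Right { 837/1024; 419/512; 105/128; 53/64; 27/32; 7/8; 1 } ⇒ simplest 1673/2048
BRBBRBRRRBRRB: Left { 0; 1/2; 3/4; 13/16; 209/256; 1673/2048 }, Right { 837/1024; 419/512; 105/128; 53/64; 27/32; 7/8; 1 } ⇒ simplest 3347/4096
BRBBRBRRRBRRBR: Left { 0; 1/2; 3/4; 13/16; 209/256; 1673/2048 }, Right { 3347/4096; 837/1024; 419/512; 105/128; 53/64; 27/32; 7/8; 1 } ⇒ simplest 6693/8192
BRBBRBRRRBRRBRR: Left { 0; 1/2; 3/4; 13/16; 209/256; 1673/2048 }, Right { 6693/8192; 3347/4096; 837/1024; 419/512; 105/128; 53/64; 27/32; 7/8; 1 } ⇒ simplest 13385/16384

13385/16384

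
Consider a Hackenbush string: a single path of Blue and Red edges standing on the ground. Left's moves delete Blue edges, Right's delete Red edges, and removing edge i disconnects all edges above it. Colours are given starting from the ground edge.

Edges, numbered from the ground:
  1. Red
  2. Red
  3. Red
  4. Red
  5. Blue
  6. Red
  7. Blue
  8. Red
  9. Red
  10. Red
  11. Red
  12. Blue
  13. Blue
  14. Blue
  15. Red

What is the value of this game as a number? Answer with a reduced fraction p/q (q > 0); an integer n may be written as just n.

edge 1 of 15 (Red): { — | 0 } = -1
edge 2 of 15 (Red): { — | -1 0 } = -2
edge 3 of 15 (Red): { — | -2 -1 0 } = -3
edge 4 of 15 (Red): { — | -3 -2 -1 0 } = -4
edge 5 of 15 (Blue): { -4 | -3 -2 -1 0 } = -7/2
edge 6 of 15 (Red): { -4 | -7/2 -3 -2 -1 0 } = -15/4
edge 7 of 15 (Blue): { -4 -15/4 | -7/2 -3 -2 -1 0 } = -29/8
edge 8 of 15 (Red): { -4 -15/4 | -29/8 -7/2 -3 -2 -1 0 } = -59/16
edge 9 of 15 (Red): { -4 -15/4 | -59/16 -29/8 -7/2 -3 -2 -1 0 } = -119/32
edge 10 of 15 (Red): { -4 -15/4 | -119/32 -59/16 -29/8 -7/2 -3 -2 -1 0 } = -239/64
edge 11 of 15 (Red): { -4 -15/4 | -239/64 -119/32 -59/16 -29/8 -7/2 -3 -2 -1 0 } = -479/128
edge 12 of 15 (Blue): { -4 -15/4 -479/128 | -239/64 -119/32 -59/16 -29/8 -7/2 -3 -2 -1 0 } = -957/256
edge 13 of 15 (Blue): { -4 -15/4 -479/128 -957/256 | -239/64 -119/32 -59/16 -29/8 -7/2 -3 -2 -1 0 } = -1913/512
edge 14 of 15 (Blue): { -4 -15/4 -479/128 -957/256 -1913/512 | -239/64 -119/32 -59/16 -29/8 -7/2 -3 -2 -1 0 } = -3825/1024
edge 15 of 15 (Red): { -4 -15/4 -479/128 -957/256 -1913/512 | -3825/1024 -239/64 -119/32 -59/16 -29/8 -7/2 -3 -2 -1 0 } = -7651/2048

-7651/2048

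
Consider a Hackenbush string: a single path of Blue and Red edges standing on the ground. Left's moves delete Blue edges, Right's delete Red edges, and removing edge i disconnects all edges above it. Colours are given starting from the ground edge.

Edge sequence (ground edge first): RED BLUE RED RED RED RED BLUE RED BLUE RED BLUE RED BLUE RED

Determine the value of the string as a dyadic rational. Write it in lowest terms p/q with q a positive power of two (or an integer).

-7851/8192

Build v(s[:k]) for k = 1..14, string s = RED BLUE RED RED RED RED BLUE RED BLUE RED BLUE RED BLUE RED.
v_1 [R]  L=[]  R=[0]  → -1
v_2 [RB]  L=[-1]  R=[0]  → -1/2
v_3 [RBR]  L=[-1]  R=[-1/2,0]  → -3/4
v_4 [RBRR]  L=[-1]  R=[-3/4,-1/2,0]  → -7/8
v_5 [RBRRR]  L=[-1]  R=[-7/8,-3/4,-1/2,0]  → -15/16
v_6 [RBRRRR]  L=[-1]  R=[-15/16,-7/8,-3/4,-1/2,0]  → -31/32
v_7 [RBRRRRB]  L=[-1,-31/32]  R=[-15/16,-7/8,-3/4,-1/2,0]  → -61/64
v_8 [RBRRRRBR]  L=[-1,-31/32]  R=[-61/64,-15/16,-7/8,-3/4,-1/2,0]  → -123/128
v_9 [RBRRRRBRB]  L=[-1,-31/32,-123/128]  R=[-61/64,-15/16,-7/8,-3/4,-1/2,0]  → -245/256
v_10 [RBRRRRBRBR]  L=[-1,-31/32,-123/128]  R=[-245/256,-61/64,-15/16,-7/8,-3/4,-1/2,0]  → -491/512
v_11 [RBRRRRBRBRB]  L=[-1,-31/32,-123/128,-491/512]  R=[-245/256,-61/64,-15/16,-7/8,-3/4,-1/2,0]  → -981/1024
v_12 [RBRRRRBRBRBR]  L=[-1,-31/32,-123/128,-491/512]  R=[-981/1024,-245/256,-61/64,-15/16,-7/8,-3/4,-1/2,0]  → -1963/2048
v_13 [RBRRRRBRBRBRB]  L=[-1,-31/32,-123/128,-491/512,-1963/2048]  R=[-981/1024,-245/256,-61/64,-15/16,-7/8,-3/4,-1/2,0]  → -3925/4096
v_14 [RBRRRRBRBRBRBR]  L=[-1,-31/32,-123/128,-491/512,-1963/2048]  R=[-3925/4096,-981/1024,-245/256,-61/64,-15/16,-7/8,-3/4,-1/2,0]  → -7851/8192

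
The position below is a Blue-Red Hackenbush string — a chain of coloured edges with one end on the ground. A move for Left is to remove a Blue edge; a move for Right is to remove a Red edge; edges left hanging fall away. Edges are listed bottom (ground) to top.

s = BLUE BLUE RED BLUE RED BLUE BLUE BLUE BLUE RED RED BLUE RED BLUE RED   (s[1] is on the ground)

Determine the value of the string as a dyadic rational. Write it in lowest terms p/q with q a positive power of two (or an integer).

14229/8192

1 of 15 · B · max L 0 · min R +∞ — 1
2 of 15 · BB · max L 1 · min R +∞ — 2
3 of 15 · BBR · max L 1 · min R 2 — 3/2
4 of 15 · BBRB · max L 3/2 · min R 2 — 7/4
5 of 15 · BBRBR · max L 3/2 · min R 7/4 — 13/8
6 of 15 · BBRBRB · max L 13/8 · min R 7/4 — 27/16
7 of 15 · BBRBRBB · max L 27/16 · min R 7/4 — 55/32
8 of 15 · BBRBRBBB · max L 55/32 · min R 7/4 — 111/64
9 of 15 · BBRBRBBBB · max L 111/64 · min R 7/4 — 223/128
10 of 15 · BBRBRBBBBR · max L 111/64 · min R 223/128 — 445/256
11 of 15 · BBRBRBBBBRR · max L 111/64 · min R 445/256 — 889/512
12 of 15 · BBRBRBBBBRRB · max L 889/512 · min R 445/256 — 1779/1024
13 of 15 · BBRBRBBBBRRBR · max L 889/512 · min R 1779/1024 — 3557/2048
14 of 15 · BBRBRBBBBRRBRB · max L 3557/2048 · min R 1779/1024 — 7115/4096
15 of 15 · BBRBRBBBBRRBRBR · max L 3557/2048 · min R 7115/4096 — 14229/8192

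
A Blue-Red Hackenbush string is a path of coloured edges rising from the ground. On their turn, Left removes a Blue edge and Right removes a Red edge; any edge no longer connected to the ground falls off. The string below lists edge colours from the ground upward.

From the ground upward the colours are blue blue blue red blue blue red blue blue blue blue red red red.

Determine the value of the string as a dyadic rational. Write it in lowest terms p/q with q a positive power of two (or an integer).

5873/2048

g_1 [b]  L=[0]  R=[]  → 1
g_2 [bb]  L=[0; 1]  R=[]  → 2
g_3 [bbb]  L=[0; 1; 2]  R=[]  → 3
g_4 [bbbr]  L=[0; 1; 2]  R=[3]  → 5/2
g_5 [bbbrb]  L=[0; 1; 2; 5/2]  R=[3]  → 11/4
g_6 [bbbrbb]  L=[0; 1; 2; 5/2; 11/4]  R=[3]  → 23/8
g_7 [bbbrbbr]  L=[0; 1; 2; 5/2; 11/4]  R=[23/8; 3]  → 45/16
g_8 [bbbrbbrb]  L=[0; 1; 2; 5/2; 11/4; 45/16]  R=[23/8; 3]  → 91/32
g_9 [bbbrbbrbb]  L=[0; 1; 2; 5/2; 11/4; 45/16; 91/32]  R=[23/8; 3]  → 183/64
g_10 [bbbrbbrbbb]  L=[0; 1; 2; 5/2; 11/4; 45/16; 91/32; 183/64]  R=[23/8; 3]  → 367/128
g_11 [bbbrbbrbbbb]  L=[0; 1; 2; 5/2; 11/4; 45/16; 91/32; 183/64; 367/128]  R=[23/8; 3]  → 735/256
g_12 [bbbrbbrbbbbr]  L=[0; 1; 2; 5/2; 11/4; 45/16; 91/32; 183/64; 367/128]  R=[735/256; 23/8; 3]  → 1469/512
g_13 [bbbrbbrbbbbrr]  L=[0; 1; 2; 5/2; 11/4; 45/16; 91/32; 183/64; 367/128]  R=[1469/512; 735/256; 23/8; 3]  → 2937/1024
g_14 [bbbrbbrbbbbrrr]  L=[0; 1; 2; 5/2; 11/4; 45/16; 91/32; 183/64; 367/128]  R=[2937/1024; 1469/512; 735/256; 23/8; 3]  → 5873/2048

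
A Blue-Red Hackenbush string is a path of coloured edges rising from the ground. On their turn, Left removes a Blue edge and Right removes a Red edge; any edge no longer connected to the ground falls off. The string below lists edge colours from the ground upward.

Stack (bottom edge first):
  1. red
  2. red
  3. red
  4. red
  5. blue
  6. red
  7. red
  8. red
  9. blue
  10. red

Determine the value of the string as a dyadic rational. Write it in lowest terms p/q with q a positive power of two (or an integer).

-251/64

val(r) = { none | 0 } = -1
val(rr) = { none | -1,0 } = -2
val(rrr) = { none | -2,-1,0 } = -3
val(rrrr) = { none | -3,-2,-1,0 } = -4
val(rrrrb) = { -4 | -3,-2,-1,0 } = -7/2
val(rrrrbr) = { -4 | -7/2,-3,-2,-1,0 } = -15/4
val(rrrrbrr) = { -4 | -15/4,-7/2,-3,-2,-1,0 } = -31/8
val(rrrrbrrr) = { -4 | -31/8,-15/4,-7/2,-3,-2,-1,0 } = -63/16
val(rrrrbrrrb) = { -4,-63/16 | -31/8,-15/4,-7/2,-3,-2,-1,0 } = -125/32
val(rrrrbrrrbr) = { -4,-63/16 | -125/32,-31/8,-15/4,-7/2,-3,-2,-1,0 } = -251/64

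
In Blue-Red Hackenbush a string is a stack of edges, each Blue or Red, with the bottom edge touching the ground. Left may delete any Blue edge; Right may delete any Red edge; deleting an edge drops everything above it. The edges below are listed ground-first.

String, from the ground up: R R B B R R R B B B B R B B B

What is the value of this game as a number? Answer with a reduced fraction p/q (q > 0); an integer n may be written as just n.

Recurse on prefixes of the 15-edge string R R B B R R R B B B B R B B B:
v(R) = { ∅ | 0 } → -1
v(RR) = { ∅ | -1; 0 } → -2
v(RRB) = { -2 | -1; 0 } → -3/2
v(RRBB) = { -2; -3/2 | -1; 0 } → -5/4
v(RRBBR) = { -2; -3/2 | -5/4; -1; 0 } → -11/8
v(RRBBRR) = { -2; -3/2 | -11/8; -5/4; -1; 0 } → -23/16
v(RRBBRRR) = { -2; -3/2 | -23/16; -11/8; -5/4; -1; 0 } → -47/32
v(RRBBRRRB) = { -2; -3/2; -47/32 | -23/16; -11/8; -5/4; -1; 0 } → -93/64
v(RRBBRRRBB) = { -2; -3/2; -47/32; -93/64 | -23/16; -11/8; -5/4; -1; 0 } → -185/128
v(RRBBRRRBBB) = { -2; -3/2; -47/32; -93/64; -185/128 | -23/16; -11/8; -5/4; -1; 0 } → -369/256
v(RRBBRRRBBBB) = { -2; -3/2; -47/32; -93/64; -185/128; -369/256 | -23/16; -11/8; -5/4; -1; 0 } → -737/512
v(RRBBRRRBBBBR) = { -2; -3/2; -47/32; -93/64; -185/128; -369/256 | -737/512; -23/16; -11/8; -5/4; -1; 0 } → -1475/1024
v(RRBBRRRBBBBRB) = { -2; -3/2; -47/32; -93/64; -185/128; -369/256; -1475/1024 | -737/512; -23/16; -11/8; -5/4; -1; 0 } → -2949/2048
v(RRBBRRRBBBBRBB) = { -2; -3/2; -47/32; -93/64; -185/128; -369/256; -1475/1024; -2949/2048 | -737/512; -23/16; -11/8; -5/4; -1; 0 } → -5897/4096
v(RRBBRRRBBBBRBBB) = { -2; -3/2; -47/32; -93/64; -185/128; -369/256; -1475/1024; -2949/2048; -5897/4096 | -737/512; -23/16; -11/8; -5/4; -1; 0 } → -11793/8192

-11793/8192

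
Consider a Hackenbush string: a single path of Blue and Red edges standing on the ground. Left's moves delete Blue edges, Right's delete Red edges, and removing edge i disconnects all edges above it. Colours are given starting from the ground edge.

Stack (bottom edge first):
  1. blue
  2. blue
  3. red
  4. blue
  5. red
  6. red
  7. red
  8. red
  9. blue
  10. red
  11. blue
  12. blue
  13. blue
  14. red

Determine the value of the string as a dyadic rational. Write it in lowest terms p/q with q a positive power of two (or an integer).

6237/4096

1 of 14 · b · max L 0 · min R +∞ -> 1
2 of 14 · bb · max L 1 · min R +∞ -> 2
3 of 14 · bbr · max L 1 · min R 2 -> 3/2
4 of 14 · bbrb · max L 3/2 · min R 2 -> 7/4
5 of 14 · bbrbr · max L 3/2 · min R 7/4 -> 13/8
6 of 14 · bbrbrr · max L 3/2 · min R 13/8 -> 25/16
7 of 14 · bbrbrrr · max L 3/2 · min R 25/16 -> 49/32
8 of 14 · bbrbrrrr · max L 3/2 · min R 49/32 -> 97/64
9 of 14 · bbrbrrrrb · max L 97/64 · min R 49/32 -> 195/128
10 of 14 · bbrbrrrrbr · max L 97/64 · min R 195/128 -> 389/256
11 of 14 · bbrbrrrrbrb · max L 389/256 · min R 195/128 -> 779/512
12 of 14 · bbrbrrrrbrbb · max L 779/512 · min R 195/128 -> 1559/1024
13 of 14 · bbrbrrrrbrbbb · max L 1559/1024 · min R 195/128 -> 3119/2048
14 of 14 · bbrbrrrrbrbbbr · max L 1559/1024 · min R 3119/2048 -> 6237/4096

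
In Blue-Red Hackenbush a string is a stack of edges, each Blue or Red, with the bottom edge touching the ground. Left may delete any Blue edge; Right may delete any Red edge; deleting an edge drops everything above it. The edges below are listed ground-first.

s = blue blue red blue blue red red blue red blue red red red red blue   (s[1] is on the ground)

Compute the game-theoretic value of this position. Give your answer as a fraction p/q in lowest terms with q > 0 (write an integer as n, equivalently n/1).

14659/8192

Recurse on prefixes of the 15-edge string blue blue red blue blue red red blue red blue red red red red blue:
step 1: add blue to get b; options L={ 0 } R={  } — 1
step 2: add blue to get bb; options L={ 0; 1 } R={  } — 2
step 3: add red to get bbr; options L={ 0; 1 } R={ 2 } — 3/2
step 4: add blue to get bbrb; options L={ 0; 1; 3/2 } R={ 2 } — 7/4
step 5: add blue to get bbrbb; options L={ 0; 1; 3/2; 7/4 } R={ 2 } — 15/8
step 6: add red to get bbrbbr; options L={ 0; 1; 3/2; 7/4 } R={ 15/8; 2 } — 29/16
step 7: add red to get bbrbbrr; options L={ 0; 1; 3/2; 7/4 } R={ 29/16; 15/8; 2 } — 57/32
step 8: add blue to get bbrbbrrb; options L={ 0; 1; 3/2; 7/4; 57/32 } R={ 29/16; 15/8; 2 } — 115/64
step 9: add red to get bbrbbrrbr; options L={ 0; 1; 3/2; 7/4; 57/32 } R={ 115/64; 29/16; 15/8; 2 } — 229/128
step 10: add blue to get bbrbbrrbrb; options L={ 0; 1; 3/2; 7/4; 57/32; 229/128 } R={ 115/64; 29/16; 15/8; 2 } — 459/256
step 11: add red to get bbrbbrrbrbr; options L={ 0; 1; 3/2; 7/4; 57/32; 229/128 } R={ 459/256; 115/64; 29/16; 15/8; 2 } — 917/512
step 12: add red to get bbrbbrrbrbrr; options L={ 0; 1; 3/2; 7/4; 57/32; 229/128 } R={ 917/512; 459/256; 115/64; 29/16; 15/8; 2 } — 1833/1024
step 13: add red to get bbrbbrrbrbrrr; options L={ 0; 1; 3/2; 7/4; 57/32; 229/128 } R={ 1833/1024; 917/512; 459/256; 115/64; 29/16; 15/8; 2 } — 3665/2048
step 14: add red to get bbrbbrrbrbrrrr; options L={ 0; 1; 3/2; 7/4; 57/32; 229/128 } R={ 3665/2048; 1833/1024; 917/512; 459/256; 115/64; 29/16; 15/8; 2 } — 7329/4096
step 15: add blue to get bbrbbrrbrbrrrrb; options L={ 0; 1; 3/2; 7/4; 57/32; 229/128; 7329/4096 } R={ 3665/2048; 1833/1024; 917/512; 459/256; 115/64; 29/16; 15/8; 2 } — 14659/8192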